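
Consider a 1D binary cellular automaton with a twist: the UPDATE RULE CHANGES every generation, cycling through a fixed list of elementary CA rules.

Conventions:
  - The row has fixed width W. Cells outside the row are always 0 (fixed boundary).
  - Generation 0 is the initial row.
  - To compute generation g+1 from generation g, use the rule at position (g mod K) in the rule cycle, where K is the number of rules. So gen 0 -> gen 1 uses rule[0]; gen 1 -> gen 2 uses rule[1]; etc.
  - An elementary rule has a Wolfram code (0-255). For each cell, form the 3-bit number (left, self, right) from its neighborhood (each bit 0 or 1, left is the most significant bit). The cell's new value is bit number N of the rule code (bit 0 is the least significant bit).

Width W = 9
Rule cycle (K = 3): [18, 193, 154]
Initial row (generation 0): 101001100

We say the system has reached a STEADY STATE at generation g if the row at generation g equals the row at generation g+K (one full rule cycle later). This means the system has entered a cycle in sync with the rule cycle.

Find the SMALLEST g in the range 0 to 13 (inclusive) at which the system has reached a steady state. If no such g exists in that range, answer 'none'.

Gen 0: 101001100
Gen 1 (rule 18): 000110010
Gen 2 (rule 193): 110010000
Gen 3 (rule 154): 101101000
Gen 4 (rule 18): 000000100
Gen 5 (rule 193): 111110001
Gen 6 (rule 154): 111101010
Gen 7 (rule 18): 000000001
Gen 8 (rule 193): 111111100
Gen 9 (rule 154): 111111010
Gen 10 (rule 18): 000000001
Gen 11 (rule 193): 111111100
Gen 12 (rule 154): 111111010
Gen 13 (rule 18): 000000001
Gen 14 (rule 193): 111111100
Gen 15 (rule 154): 111111010
Gen 16 (rule 18): 000000001

Answer: 7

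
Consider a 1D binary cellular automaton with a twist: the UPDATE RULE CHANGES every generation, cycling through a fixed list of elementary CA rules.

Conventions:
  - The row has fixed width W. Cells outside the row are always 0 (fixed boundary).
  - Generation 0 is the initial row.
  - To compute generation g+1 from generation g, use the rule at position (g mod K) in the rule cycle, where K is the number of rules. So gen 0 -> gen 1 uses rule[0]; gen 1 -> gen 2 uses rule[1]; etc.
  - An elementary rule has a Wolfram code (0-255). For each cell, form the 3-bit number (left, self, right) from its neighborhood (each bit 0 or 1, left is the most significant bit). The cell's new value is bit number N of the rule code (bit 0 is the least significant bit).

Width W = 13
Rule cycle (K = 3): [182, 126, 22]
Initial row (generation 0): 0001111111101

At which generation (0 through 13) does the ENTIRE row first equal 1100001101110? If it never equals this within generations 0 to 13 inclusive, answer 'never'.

Gen 0: 0001111111101
Gen 1 (rule 182): 0010111111011
Gen 2 (rule 126): 0111100001111
Gen 3 (rule 22): 1000010010000
Gen 4 (rule 182): 1100111111000
Gen 5 (rule 126): 1111100001100
Gen 6 (rule 22): 0000010010010
Gen 7 (rule 182): 0000111111111
Gen 8 (rule 126): 0001100000001
Gen 9 (rule 22): 0010010000011
Gen 10 (rule 182): 0111111000100
Gen 11 (rule 126): 1100001101110
Gen 12 (rule 22): 0010010000001
Gen 13 (rule 182): 0111111000011

Answer: 11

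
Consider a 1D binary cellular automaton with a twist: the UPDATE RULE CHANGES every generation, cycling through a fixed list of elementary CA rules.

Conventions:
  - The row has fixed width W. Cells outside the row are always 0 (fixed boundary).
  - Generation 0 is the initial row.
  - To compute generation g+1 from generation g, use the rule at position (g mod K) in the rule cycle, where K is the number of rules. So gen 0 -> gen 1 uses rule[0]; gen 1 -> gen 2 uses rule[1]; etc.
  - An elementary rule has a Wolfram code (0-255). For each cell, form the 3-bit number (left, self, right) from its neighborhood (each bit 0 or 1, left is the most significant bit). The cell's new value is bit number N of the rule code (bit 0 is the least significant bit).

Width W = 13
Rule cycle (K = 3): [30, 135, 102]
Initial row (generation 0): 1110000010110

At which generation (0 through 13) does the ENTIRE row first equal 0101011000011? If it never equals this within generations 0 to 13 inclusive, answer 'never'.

Answer: never

Derivation:
Gen 0: 1110000010110
Gen 1 (rule 30): 1001000110101
Gen 2 (rule 135): 1011011000101
Gen 3 (rule 102): 1101101001111
Gen 4 (rule 30): 1001001111000
Gen 5 (rule 135): 1011010110011
Gen 6 (rule 102): 1101111010101
Gen 7 (rule 30): 1001000010101
Gen 8 (rule 135): 1011011110101
Gen 9 (rule 102): 1101100011111
Gen 10 (rule 30): 1001010110000
Gen 11 (rule 135): 1011010000111
Gen 12 (rule 102): 1101110001001
Gen 13 (rule 30): 1001001011111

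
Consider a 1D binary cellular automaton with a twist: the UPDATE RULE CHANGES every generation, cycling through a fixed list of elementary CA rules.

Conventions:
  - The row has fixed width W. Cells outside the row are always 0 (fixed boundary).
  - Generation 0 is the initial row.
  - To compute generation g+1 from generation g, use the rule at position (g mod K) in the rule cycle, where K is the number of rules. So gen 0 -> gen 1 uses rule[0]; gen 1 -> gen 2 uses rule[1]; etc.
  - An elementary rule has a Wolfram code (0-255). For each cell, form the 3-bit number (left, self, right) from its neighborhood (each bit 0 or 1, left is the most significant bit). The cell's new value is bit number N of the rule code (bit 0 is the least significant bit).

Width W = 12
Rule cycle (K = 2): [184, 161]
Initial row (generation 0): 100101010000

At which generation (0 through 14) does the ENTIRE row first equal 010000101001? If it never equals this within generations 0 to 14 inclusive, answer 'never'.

Answer: 12

Derivation:
Gen 0: 100101010000
Gen 1 (rule 184): 010010101000
Gen 2 (rule 161): 000001010011
Gen 3 (rule 184): 000000101010
Gen 4 (rule 161): 111110010100
Gen 5 (rule 184): 111101001010
Gen 6 (rule 161): 011010000100
Gen 7 (rule 184): 010101000010
Gen 8 (rule 161): 001010011000
Gen 9 (rule 184): 000101010100
Gen 10 (rule 161): 110010101001
Gen 11 (rule 184): 101001010100
Gen 12 (rule 161): 010000101001
Gen 13 (rule 184): 001000010100
Gen 14 (rule 161): 100011001001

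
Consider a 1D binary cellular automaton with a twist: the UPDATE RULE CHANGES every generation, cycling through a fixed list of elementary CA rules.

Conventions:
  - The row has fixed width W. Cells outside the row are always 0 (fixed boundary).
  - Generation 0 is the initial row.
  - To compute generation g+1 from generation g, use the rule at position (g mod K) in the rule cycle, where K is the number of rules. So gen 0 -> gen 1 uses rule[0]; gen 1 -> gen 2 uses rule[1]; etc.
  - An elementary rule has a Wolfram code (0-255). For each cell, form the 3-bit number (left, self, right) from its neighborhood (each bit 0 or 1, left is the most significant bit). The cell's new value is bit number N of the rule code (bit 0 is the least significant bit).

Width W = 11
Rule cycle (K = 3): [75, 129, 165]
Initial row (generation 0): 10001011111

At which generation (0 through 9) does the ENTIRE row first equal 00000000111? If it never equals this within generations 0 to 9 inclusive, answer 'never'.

Gen 0: 10001011111
Gen 1 (rule 75): 00110010001
Gen 2 (rule 129): 10000000100
Gen 3 (rule 165): 10111110101
Gen 4 (rule 75): 00100010000
Gen 5 (rule 129): 10001000111
Gen 6 (rule 165): 10101010010
Gen 7 (rule 75): 00000000100
Gen 8 (rule 129): 11111110001
Gen 9 (rule 165): 01111100101

Answer: never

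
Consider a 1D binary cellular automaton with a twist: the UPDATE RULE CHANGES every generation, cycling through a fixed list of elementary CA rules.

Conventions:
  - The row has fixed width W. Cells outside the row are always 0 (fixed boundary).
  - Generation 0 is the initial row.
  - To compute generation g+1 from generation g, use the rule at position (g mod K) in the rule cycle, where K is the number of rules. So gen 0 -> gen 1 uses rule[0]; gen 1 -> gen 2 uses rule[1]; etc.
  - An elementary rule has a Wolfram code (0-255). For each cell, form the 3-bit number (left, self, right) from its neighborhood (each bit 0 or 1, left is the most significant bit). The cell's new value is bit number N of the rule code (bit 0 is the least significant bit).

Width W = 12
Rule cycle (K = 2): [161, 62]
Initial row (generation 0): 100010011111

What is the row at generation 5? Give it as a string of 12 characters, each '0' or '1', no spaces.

Gen 0: 100010011111
Gen 1 (rule 161): 001000001110
Gen 2 (rule 62): 011100011001
Gen 3 (rule 161): 001001000000
Gen 4 (rule 62): 011111100000
Gen 5 (rule 161): 001111001111

Answer: 001111001111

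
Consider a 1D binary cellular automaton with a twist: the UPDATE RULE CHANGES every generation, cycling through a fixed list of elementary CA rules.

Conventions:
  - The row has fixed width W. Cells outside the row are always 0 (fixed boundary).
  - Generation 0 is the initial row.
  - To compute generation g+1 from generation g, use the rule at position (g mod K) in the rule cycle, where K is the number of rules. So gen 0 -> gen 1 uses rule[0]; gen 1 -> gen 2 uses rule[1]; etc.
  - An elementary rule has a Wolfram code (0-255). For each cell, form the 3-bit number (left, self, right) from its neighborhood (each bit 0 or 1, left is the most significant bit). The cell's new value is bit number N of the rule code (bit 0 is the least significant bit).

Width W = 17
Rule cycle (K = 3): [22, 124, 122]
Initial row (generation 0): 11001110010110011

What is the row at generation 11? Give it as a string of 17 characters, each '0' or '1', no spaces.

Gen 0: 11001110010110011
Gen 1 (rule 22): 00110001110001100
Gen 2 (rule 124): 00111001011001110
Gen 3 (rule 122): 01101110111111011
Gen 4 (rule 22): 10000000000000000
Gen 5 (rule 124): 11000000000000000
Gen 6 (rule 122): 11100000000000000
Gen 7 (rule 22): 00010000000000000
Gen 8 (rule 124): 00011000000000000
Gen 9 (rule 122): 00111100000000000
Gen 10 (rule 22): 01000010000000000
Gen 11 (rule 124): 01100011000000000

Answer: 01100011000000000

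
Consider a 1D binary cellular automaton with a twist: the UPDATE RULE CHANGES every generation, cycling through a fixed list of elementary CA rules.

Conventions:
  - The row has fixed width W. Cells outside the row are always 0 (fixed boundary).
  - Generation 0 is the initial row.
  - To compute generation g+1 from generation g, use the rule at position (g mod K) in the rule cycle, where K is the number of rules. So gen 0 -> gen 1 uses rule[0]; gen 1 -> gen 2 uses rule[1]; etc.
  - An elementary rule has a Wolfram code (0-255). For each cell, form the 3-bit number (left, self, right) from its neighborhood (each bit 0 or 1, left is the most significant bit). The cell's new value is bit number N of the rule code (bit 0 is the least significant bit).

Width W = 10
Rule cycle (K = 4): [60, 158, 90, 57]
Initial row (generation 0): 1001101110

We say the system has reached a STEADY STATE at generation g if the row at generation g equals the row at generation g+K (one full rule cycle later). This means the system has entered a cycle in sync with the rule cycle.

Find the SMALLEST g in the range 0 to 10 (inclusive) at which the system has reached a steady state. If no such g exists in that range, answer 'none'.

Gen 0: 1001101110
Gen 1 (rule 60): 1101011001
Gen 2 (rule 158): 1001010111
Gen 3 (rule 90): 0110000101
Gen 4 (rule 57): 0101110010
Gen 5 (rule 60): 0111001011
Gen 6 (rule 158): 1110111010
Gen 7 (rule 90): 1010101001
Gen 8 (rule 57): 0101010100
Gen 9 (rule 60): 0111111110
Gen 10 (rule 158): 1111111101
Gen 11 (rule 90): 1000000100
Gen 12 (rule 57): 0111110011
Gen 13 (rule 60): 0100001010
Gen 14 (rule 158): 1110011011

Answer: none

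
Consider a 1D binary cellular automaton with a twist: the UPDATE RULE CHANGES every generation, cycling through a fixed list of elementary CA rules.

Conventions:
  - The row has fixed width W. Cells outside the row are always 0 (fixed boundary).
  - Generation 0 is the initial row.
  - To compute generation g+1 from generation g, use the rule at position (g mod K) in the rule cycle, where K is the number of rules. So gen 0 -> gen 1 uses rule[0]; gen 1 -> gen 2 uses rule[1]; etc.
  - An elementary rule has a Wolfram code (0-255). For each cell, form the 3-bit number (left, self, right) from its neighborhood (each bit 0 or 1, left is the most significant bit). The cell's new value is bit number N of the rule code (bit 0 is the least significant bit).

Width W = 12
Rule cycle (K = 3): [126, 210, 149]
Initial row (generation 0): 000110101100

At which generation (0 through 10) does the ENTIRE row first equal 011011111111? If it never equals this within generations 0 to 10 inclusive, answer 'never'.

Gen 0: 000110101100
Gen 1 (rule 126): 001111111110
Gen 2 (rule 210): 010111111111
Gen 3 (rule 149): 010011111110
Gen 4 (rule 126): 111110000011
Gen 5 (rule 210): 011111000101
Gen 6 (rule 149): 001110110101
Gen 7 (rule 126): 011011111111
Gen 8 (rule 210): 101001111111
Gen 9 (rule 149): 101100111110
Gen 10 (rule 126): 111111100011

Answer: 7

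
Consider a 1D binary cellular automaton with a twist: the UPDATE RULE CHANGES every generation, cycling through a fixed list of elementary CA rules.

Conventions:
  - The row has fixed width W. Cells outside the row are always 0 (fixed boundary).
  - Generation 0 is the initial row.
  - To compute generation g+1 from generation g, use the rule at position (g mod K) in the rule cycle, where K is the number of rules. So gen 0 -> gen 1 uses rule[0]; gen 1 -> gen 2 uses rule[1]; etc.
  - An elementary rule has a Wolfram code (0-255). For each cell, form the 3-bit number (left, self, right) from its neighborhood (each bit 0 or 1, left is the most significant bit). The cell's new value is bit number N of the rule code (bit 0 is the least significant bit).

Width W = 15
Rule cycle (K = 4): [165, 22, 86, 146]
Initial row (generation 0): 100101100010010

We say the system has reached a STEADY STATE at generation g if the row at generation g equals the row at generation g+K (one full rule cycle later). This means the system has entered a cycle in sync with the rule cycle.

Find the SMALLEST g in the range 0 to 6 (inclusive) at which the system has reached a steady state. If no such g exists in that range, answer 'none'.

Answer: none

Derivation:
Gen 0: 100101100010010
Gen 1 (rule 165): 100110001010010
Gen 2 (rule 22): 111001011011111
Gen 3 (rule 86): 001111001000001
Gen 4 (rule 146): 010110110100010
Gen 5 (rule 165): 011001001101010
Gen 6 (rule 22): 100111110001011
Gen 7 (rule 86): 111000011011001
Gen 8 (rule 146): 010100100000110
Gen 9 (rule 165): 011100101110000
Gen 10 (rule 22): 100011100001000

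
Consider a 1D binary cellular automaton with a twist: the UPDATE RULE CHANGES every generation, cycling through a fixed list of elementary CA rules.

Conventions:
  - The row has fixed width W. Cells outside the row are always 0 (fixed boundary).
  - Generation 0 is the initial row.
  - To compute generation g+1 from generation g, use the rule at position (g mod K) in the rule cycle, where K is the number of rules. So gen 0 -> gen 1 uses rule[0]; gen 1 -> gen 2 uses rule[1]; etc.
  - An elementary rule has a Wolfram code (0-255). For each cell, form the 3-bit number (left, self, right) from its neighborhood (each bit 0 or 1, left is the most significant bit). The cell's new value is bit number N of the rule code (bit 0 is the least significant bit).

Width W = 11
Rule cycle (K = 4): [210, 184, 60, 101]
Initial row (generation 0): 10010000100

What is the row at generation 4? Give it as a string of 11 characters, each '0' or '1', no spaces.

Gen 0: 10010000100
Gen 1 (rule 210): 01101001010
Gen 2 (rule 184): 01010100101
Gen 3 (rule 60): 01111110111
Gen 4 (rule 101): 00000011001

Answer: 00000011001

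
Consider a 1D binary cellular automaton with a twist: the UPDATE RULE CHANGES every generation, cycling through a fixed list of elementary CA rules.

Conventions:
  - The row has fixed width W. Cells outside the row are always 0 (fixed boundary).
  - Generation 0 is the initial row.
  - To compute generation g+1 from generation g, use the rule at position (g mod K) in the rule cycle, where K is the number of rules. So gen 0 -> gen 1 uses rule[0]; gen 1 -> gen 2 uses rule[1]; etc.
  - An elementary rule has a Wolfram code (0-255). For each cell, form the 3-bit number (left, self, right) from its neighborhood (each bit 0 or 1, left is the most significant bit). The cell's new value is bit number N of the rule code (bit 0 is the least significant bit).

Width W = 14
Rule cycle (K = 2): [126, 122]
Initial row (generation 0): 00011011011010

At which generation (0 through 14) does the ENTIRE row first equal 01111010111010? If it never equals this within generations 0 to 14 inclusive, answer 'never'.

Answer: never

Derivation:
Gen 0: 00011011011010
Gen 1 (rule 126): 00111111111111
Gen 2 (rule 122): 01100000000001
Gen 3 (rule 126): 11110000000011
Gen 4 (rule 122): 10011000000111
Gen 5 (rule 126): 11111100001101
Gen 6 (rule 122): 10000110011110
Gen 7 (rule 126): 11001111110011
Gen 8 (rule 122): 11111000011111
Gen 9 (rule 126): 10001100110001
Gen 10 (rule 122): 01011111111010
Gen 11 (rule 126): 11110000001111
Gen 12 (rule 122): 10011000011001
Gen 13 (rule 126): 11111100111111
Gen 14 (rule 122): 10000111100001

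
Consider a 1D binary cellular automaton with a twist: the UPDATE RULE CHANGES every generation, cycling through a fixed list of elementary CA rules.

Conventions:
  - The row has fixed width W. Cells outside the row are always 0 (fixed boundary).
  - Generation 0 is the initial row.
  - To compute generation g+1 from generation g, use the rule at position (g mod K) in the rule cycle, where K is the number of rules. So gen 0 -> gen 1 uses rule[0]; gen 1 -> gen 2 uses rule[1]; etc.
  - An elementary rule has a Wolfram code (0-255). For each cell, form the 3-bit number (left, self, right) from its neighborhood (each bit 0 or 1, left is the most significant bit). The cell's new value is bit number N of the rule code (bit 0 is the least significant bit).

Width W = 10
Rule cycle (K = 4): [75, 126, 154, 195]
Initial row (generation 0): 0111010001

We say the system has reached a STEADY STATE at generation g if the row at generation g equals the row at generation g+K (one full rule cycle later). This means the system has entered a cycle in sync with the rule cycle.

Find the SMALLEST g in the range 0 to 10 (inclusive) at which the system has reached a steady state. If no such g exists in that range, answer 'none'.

Answer: 1

Derivation:
Gen 0: 0111010001
Gen 1 (rule 75): 1101000110
Gen 2 (rule 126): 1111101111
Gen 3 (rule 154): 1111001110
Gen 4 (rule 195): 0111010110
Gen 5 (rule 75): 1101000110
Gen 6 (rule 126): 1111101111
Gen 7 (rule 154): 1111001110
Gen 8 (rule 195): 0111010110
Gen 9 (rule 75): 1101000110
Gen 10 (rule 126): 1111101111
Gen 11 (rule 154): 1111001110
Gen 12 (rule 195): 0111010110
Gen 13 (rule 75): 1101000110
Gen 14 (rule 126): 1111101111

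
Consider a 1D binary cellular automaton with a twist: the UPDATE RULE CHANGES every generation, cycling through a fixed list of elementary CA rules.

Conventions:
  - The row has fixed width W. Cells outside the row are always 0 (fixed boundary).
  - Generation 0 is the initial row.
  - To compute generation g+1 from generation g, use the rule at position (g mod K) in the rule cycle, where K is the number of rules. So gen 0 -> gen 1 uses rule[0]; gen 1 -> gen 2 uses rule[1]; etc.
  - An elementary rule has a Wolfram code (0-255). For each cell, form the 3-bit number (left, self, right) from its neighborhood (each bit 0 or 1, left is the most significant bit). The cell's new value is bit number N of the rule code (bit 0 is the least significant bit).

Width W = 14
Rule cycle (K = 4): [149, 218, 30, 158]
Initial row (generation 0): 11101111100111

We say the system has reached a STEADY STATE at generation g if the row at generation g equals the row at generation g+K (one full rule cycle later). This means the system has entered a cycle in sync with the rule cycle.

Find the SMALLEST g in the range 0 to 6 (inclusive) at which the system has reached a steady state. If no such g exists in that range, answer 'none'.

Answer: none

Derivation:
Gen 0: 11101111100111
Gen 1 (rule 149): 01000111010010
Gen 2 (rule 218): 10101111001101
Gen 3 (rule 30): 10101000111001
Gen 4 (rule 158): 10101101110111
Gen 5 (rule 149): 10100000100010
Gen 6 (rule 218): 00010001010101
Gen 7 (rule 30): 00111011010101
Gen 8 (rule 158): 01110010010101
Gen 9 (rule 149): 00101011010101
Gen 10 (rule 218): 01000011000000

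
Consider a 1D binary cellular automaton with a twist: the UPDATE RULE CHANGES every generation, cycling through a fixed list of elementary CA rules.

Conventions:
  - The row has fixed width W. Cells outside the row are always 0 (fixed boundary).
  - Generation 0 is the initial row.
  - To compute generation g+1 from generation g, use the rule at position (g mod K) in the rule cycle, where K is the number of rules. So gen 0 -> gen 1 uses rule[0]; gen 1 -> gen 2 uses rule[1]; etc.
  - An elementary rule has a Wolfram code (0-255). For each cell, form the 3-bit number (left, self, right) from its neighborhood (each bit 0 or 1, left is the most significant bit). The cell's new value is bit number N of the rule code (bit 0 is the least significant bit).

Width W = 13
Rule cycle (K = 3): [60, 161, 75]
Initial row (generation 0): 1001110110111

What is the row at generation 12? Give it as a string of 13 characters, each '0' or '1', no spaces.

Gen 0: 1001110110111
Gen 1 (rule 60): 1101001101100
Gen 2 (rule 161): 0010000010001
Gen 3 (rule 75): 1100111100110
Gen 4 (rule 60): 1010100010101
Gen 5 (rule 161): 0101001001010
Gen 6 (rule 75): 1000010010000
Gen 7 (rule 60): 1100011011000
Gen 8 (rule 161): 0001000100011
Gen 9 (rule 75): 1110011001111
Gen 10 (rule 60): 1001010101000
Gen 11 (rule 161): 0000101010011
Gen 12 (rule 75): 1111000000111

Answer: 1111000000111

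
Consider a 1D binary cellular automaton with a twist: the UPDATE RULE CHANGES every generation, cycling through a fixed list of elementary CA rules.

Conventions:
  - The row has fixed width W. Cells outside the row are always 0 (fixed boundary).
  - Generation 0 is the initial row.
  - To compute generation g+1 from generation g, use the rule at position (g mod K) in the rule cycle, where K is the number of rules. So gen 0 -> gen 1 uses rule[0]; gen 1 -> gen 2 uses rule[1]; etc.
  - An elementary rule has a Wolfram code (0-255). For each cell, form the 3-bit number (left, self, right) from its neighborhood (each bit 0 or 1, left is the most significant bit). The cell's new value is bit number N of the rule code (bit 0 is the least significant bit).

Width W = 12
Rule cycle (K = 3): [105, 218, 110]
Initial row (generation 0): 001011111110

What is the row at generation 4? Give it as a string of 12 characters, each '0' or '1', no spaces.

Answer: 110100001001

Derivation:
Gen 0: 001011111110
Gen 1 (rule 105): 100110000010
Gen 2 (rule 218): 011111000101
Gen 3 (rule 110): 110001001111
Gen 4 (rule 105): 110100001001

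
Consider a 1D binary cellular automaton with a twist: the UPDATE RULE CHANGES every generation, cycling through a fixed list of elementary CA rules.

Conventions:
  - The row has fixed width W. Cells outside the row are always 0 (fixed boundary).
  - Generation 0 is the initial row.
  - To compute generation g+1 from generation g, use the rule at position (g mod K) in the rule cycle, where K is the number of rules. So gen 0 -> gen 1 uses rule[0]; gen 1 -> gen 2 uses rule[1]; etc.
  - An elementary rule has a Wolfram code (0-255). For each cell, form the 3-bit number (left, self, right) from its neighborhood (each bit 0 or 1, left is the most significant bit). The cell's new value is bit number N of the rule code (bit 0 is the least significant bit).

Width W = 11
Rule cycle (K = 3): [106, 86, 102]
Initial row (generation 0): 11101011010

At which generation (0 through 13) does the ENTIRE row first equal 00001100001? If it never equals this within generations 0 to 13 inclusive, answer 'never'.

Answer: never

Derivation:
Gen 0: 11101011010
Gen 1 (rule 106): 10110111100
Gen 2 (rule 86): 10010000110
Gen 3 (rule 102): 10110001010
Gen 4 (rule 106): 01110010100
Gen 5 (rule 86): 10011110110
Gen 6 (rule 102): 10100011010
Gen 7 (rule 106): 01000111100
Gen 8 (rule 86): 11101000110
Gen 9 (rule 102): 00111001010
Gen 10 (rule 106): 01101010100
Gen 11 (rule 86): 10101010110
Gen 12 (rule 102): 11111111010
Gen 13 (rule 106): 10000001100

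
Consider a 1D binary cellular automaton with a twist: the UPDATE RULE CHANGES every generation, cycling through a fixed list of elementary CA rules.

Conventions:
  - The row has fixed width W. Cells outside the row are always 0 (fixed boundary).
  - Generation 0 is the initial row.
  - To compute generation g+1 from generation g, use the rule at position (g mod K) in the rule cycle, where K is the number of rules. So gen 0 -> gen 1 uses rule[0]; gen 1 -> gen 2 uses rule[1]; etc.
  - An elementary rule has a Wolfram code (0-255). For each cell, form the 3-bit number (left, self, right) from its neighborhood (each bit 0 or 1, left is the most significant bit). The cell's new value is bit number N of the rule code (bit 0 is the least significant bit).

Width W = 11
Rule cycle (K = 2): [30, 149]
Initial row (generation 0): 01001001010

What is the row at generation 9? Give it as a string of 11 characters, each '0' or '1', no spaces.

Answer: 11011001000

Derivation:
Gen 0: 01001001010
Gen 1 (rule 30): 11111111011
Gen 2 (rule 149): 01111110000
Gen 3 (rule 30): 11000001000
Gen 4 (rule 149): 00111101111
Gen 5 (rule 30): 01100001000
Gen 6 (rule 149): 00011101111
Gen 7 (rule 30): 00110001000
Gen 8 (rule 149): 10001101111
Gen 9 (rule 30): 11011001000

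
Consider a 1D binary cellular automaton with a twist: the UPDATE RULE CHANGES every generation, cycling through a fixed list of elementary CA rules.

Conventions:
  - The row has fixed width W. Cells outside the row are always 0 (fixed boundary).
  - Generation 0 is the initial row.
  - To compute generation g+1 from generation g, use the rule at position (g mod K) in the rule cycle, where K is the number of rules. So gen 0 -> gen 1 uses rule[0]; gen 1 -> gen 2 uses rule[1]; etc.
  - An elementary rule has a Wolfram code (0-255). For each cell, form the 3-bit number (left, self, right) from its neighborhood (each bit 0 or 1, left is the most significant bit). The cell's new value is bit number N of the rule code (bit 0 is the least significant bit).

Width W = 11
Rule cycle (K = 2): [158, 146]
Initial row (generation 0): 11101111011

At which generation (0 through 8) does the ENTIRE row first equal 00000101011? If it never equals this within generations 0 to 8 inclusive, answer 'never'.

Gen 0: 11101111011
Gen 1 (rule 158): 11001110010
Gen 2 (rule 146): 00110101101
Gen 3 (rule 158): 01100101001
Gen 4 (rule 146): 10011000110
Gen 5 (rule 158): 11110101101
Gen 6 (rule 146): 01100000000
Gen 7 (rule 158): 11010000000
Gen 8 (rule 146): 00001000000

Answer: never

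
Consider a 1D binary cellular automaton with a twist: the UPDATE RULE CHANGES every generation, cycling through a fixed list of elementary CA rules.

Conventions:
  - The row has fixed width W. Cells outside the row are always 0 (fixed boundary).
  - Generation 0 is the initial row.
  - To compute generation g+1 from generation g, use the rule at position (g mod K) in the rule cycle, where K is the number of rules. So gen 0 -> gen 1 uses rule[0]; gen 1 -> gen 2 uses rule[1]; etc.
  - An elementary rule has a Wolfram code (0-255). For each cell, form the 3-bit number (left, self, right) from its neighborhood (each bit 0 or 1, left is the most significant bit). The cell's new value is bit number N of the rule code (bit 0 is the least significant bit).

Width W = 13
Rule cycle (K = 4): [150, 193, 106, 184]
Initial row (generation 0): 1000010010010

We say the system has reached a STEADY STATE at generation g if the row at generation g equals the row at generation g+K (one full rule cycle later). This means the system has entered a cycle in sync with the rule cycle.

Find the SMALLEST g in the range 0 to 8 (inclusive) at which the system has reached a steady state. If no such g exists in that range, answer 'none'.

Answer: none

Derivation:
Gen 0: 1000010010010
Gen 1 (rule 150): 1100111111111
Gen 2 (rule 193): 0100011111111
Gen 3 (rule 106): 1000110000001
Gen 4 (rule 184): 0100101000000
Gen 5 (rule 150): 1111101100000
Gen 6 (rule 193): 0111100101111
Gen 7 (rule 106): 1100101011001
Gen 8 (rule 184): 1010010110100
Gen 9 (rule 150): 1011110000110
Gen 10 (rule 193): 0001110110010
Gen 11 (rule 106): 0011011110100
Gen 12 (rule 184): 0010111101010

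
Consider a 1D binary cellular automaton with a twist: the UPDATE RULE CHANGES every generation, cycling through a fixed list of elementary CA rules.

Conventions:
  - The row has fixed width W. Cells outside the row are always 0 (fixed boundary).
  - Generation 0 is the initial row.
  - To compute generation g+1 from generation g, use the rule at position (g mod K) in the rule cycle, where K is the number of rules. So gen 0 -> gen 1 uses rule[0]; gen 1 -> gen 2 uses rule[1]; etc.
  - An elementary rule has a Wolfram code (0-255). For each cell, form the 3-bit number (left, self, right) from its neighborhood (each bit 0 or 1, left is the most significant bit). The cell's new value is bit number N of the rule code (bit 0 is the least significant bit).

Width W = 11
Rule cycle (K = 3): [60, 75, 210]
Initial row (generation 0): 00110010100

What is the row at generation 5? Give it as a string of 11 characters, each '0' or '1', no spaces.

Gen 0: 00110010100
Gen 1 (rule 60): 00101011110
Gen 2 (rule 75): 11000010010
Gen 3 (rule 210): 01100101101
Gen 4 (rule 60): 01010111011
Gen 5 (rule 75): 10000101011

Answer: 10000101011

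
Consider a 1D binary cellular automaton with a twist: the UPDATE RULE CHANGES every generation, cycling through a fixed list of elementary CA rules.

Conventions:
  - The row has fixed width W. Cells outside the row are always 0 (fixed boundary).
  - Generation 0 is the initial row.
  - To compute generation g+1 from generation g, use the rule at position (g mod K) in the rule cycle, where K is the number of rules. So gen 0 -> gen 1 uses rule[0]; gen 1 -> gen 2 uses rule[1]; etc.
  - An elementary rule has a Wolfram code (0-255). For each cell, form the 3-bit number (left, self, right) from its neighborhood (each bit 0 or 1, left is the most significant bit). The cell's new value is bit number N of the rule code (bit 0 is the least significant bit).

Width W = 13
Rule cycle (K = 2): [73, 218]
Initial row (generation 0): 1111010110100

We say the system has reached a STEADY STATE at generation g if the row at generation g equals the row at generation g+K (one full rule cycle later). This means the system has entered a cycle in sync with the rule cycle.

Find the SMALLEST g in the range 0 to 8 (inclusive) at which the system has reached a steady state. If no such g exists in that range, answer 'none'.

Gen 0: 1111010110100
Gen 1 (rule 73): 1001000110001
Gen 2 (rule 218): 0110101111010
Gen 3 (rule 73): 0110001001000
Gen 4 (rule 218): 1111010110100
Gen 5 (rule 73): 1001000110001
Gen 6 (rule 218): 0110101111010
Gen 7 (rule 73): 0110001001000
Gen 8 (rule 218): 1111010110100
Gen 9 (rule 73): 1001000110001
Gen 10 (rule 218): 0110101111010

Answer: none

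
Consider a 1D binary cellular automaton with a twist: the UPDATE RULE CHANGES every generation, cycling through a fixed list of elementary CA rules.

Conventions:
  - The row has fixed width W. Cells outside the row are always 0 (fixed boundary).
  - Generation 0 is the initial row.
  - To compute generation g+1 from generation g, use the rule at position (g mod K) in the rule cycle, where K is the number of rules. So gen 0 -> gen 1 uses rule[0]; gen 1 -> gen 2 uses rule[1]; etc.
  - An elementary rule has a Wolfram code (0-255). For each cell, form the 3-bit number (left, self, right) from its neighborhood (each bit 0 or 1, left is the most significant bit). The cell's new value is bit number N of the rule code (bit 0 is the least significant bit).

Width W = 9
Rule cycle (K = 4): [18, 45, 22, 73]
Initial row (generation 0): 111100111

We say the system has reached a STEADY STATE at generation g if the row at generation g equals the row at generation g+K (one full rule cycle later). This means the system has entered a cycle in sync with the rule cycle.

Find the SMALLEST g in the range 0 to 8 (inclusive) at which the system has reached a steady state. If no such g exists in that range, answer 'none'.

Answer: 5

Derivation:
Gen 0: 111100111
Gen 1 (rule 18): 000011000
Gen 2 (rule 45): 111010011
Gen 3 (rule 22): 000011100
Gen 4 (rule 73): 111010101
Gen 5 (rule 18): 000000000
Gen 6 (rule 45): 111111111
Gen 7 (rule 22): 000000000
Gen 8 (rule 73): 111111111
Gen 9 (rule 18): 000000000
Gen 10 (rule 45): 111111111
Gen 11 (rule 22): 000000000
Gen 12 (rule 73): 111111111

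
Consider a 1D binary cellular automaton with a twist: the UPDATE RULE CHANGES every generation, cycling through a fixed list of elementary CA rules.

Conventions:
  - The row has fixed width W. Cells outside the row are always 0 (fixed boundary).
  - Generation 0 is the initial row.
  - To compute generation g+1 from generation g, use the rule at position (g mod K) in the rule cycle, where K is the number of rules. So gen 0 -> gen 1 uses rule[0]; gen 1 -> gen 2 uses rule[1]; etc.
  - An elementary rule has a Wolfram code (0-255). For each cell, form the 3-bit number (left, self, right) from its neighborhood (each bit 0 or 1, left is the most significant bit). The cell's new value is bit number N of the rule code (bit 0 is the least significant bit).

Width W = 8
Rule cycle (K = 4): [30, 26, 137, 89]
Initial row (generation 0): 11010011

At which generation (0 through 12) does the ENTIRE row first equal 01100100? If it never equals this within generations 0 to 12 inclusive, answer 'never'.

Gen 0: 11010011
Gen 1 (rule 30): 10011110
Gen 2 (rule 26): 01110001
Gen 3 (rule 137): 01100100
Gen 4 (rule 89): 01110011
Gen 5 (rule 30): 11001110
Gen 6 (rule 26): 10111001
Gen 7 (rule 137): 00110000
Gen 8 (rule 89): 10111111
Gen 9 (rule 30): 10100000
Gen 10 (rule 26): 00010000
Gen 11 (rule 137): 11000111
Gen 12 (rule 89): 11110101

Answer: 3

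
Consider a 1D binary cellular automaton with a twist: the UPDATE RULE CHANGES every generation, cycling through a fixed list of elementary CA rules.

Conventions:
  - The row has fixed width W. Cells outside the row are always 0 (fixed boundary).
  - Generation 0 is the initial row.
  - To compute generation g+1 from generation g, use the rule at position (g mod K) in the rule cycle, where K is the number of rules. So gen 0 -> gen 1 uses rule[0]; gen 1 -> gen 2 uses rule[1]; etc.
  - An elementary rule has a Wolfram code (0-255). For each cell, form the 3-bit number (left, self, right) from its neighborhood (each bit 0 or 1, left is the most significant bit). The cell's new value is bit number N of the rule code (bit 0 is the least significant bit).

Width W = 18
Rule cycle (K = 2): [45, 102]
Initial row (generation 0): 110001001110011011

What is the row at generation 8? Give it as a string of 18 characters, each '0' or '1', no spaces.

Gen 0: 110001001110011011
Gen 1 (rule 45): 100101001000010110
Gen 2 (rule 102): 101111011000111010
Gen 3 (rule 45): 111000110010100110
Gen 4 (rule 102): 001001010111101010
Gen 5 (rule 45): 101001111100011110
Gen 6 (rule 102): 111010000100100010
Gen 7 (rule 45): 100110110100101010
Gen 8 (rule 102): 101011011101111110

Answer: 101011011101111110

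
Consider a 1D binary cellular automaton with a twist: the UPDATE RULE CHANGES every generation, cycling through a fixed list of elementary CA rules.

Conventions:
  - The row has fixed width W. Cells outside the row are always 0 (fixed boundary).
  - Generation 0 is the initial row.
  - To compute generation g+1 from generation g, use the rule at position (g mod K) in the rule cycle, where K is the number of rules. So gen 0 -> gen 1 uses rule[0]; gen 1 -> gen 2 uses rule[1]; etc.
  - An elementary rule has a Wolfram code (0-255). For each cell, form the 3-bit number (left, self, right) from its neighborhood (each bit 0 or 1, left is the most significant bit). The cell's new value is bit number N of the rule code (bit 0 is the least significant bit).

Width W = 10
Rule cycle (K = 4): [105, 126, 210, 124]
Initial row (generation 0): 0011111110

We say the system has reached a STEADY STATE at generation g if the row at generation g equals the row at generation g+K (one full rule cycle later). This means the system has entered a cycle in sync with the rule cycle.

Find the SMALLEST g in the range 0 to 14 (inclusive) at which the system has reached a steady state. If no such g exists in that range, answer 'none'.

Gen 0: 0011111110
Gen 1 (rule 105): 1010000010
Gen 2 (rule 126): 1111000111
Gen 3 (rule 210): 0111101011
Gen 4 (rule 124): 0100111111
Gen 5 (rule 105): 0000100001
Gen 6 (rule 126): 0001110011
Gen 7 (rule 210): 0010111101
Gen 8 (rule 124): 0011100111
Gen 9 (rule 105): 1010100101
Gen 10 (rule 126): 1111111111
Gen 11 (rule 210): 0111111111
Gen 12 (rule 124): 0100000001
Gen 13 (rule 105): 0001111100
Gen 14 (rule 126): 0011000110
Gen 15 (rule 210): 0101101011
Gen 16 (rule 124): 0111111111
Gen 17 (rule 105): 0100000001
Gen 18 (rule 126): 1110000011

Answer: none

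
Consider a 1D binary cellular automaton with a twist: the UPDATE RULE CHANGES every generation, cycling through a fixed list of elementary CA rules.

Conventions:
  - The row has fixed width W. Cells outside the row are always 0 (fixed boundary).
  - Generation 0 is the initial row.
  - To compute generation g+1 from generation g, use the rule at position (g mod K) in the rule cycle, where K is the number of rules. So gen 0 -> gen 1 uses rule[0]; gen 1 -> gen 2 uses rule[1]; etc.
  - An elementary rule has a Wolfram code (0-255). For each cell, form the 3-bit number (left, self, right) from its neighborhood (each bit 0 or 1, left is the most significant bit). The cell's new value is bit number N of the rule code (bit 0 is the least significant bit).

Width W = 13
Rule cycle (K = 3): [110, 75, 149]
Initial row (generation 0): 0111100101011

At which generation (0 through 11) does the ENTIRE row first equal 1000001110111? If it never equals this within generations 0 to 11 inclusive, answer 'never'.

Answer: never

Derivation:
Gen 0: 0111100101011
Gen 1 (rule 110): 1100101111111
Gen 2 (rule 75): 1101001000001
Gen 3 (rule 149): 0001101111101
Gen 4 (rule 110): 0011111000111
Gen 5 (rule 75): 1110001011101
Gen 6 (rule 149): 0101101001001
Gen 7 (rule 110): 1111111011011
Gen 8 (rule 75): 1000001011011
Gen 9 (rule 149): 1111101000000
Gen 10 (rule 110): 1000111000000
Gen 11 (rule 75): 0011101011111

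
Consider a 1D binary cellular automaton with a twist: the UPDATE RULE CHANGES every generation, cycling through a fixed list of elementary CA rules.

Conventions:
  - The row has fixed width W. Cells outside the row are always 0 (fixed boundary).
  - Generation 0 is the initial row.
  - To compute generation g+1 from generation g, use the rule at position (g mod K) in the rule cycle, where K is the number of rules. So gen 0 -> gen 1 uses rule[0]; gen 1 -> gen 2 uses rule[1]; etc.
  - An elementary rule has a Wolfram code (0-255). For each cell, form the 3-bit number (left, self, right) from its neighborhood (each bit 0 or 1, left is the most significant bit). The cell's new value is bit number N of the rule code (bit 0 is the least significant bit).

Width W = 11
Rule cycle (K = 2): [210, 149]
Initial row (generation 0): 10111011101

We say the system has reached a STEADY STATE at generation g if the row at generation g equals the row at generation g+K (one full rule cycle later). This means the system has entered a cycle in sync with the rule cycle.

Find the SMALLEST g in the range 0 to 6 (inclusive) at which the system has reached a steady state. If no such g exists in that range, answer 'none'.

Gen 0: 10111011101
Gen 1 (rule 210): 00011001100
Gen 2 (rule 149): 11000100011
Gen 3 (rule 210): 01101010101
Gen 4 (rule 149): 00001010101
Gen 5 (rule 210): 00010000000
Gen 6 (rule 149): 11011111111
Gen 7 (rule 210): 01001111111
Gen 8 (rule 149): 01100111110

Answer: none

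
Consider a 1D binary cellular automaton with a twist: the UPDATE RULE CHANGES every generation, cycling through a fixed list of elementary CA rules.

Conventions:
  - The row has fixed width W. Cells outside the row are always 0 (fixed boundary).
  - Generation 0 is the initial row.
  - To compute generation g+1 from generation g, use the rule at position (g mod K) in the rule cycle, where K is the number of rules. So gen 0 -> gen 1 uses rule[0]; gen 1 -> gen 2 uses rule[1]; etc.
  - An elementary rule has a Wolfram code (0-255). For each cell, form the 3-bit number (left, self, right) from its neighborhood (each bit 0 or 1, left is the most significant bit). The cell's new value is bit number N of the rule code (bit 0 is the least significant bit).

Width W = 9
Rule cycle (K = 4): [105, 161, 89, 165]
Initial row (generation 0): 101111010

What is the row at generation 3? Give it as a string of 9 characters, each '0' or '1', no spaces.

Answer: 111111100

Derivation:
Gen 0: 101111010
Gen 1 (rule 105): 011001100
Gen 2 (rule 161): 000000001
Gen 3 (rule 89): 111111100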